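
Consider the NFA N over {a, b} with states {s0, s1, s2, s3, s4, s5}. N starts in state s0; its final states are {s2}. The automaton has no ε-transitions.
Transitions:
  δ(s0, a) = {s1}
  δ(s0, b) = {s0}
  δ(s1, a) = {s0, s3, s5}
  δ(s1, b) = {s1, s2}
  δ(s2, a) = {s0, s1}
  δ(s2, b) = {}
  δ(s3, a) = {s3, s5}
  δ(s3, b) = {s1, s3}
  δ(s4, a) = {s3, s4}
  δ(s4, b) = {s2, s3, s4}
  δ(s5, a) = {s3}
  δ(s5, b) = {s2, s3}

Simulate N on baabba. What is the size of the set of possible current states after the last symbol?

4

Start: {s0}
read b: {s0}
read a: {s1}
read a: {s0, s3, s5}
read b: {s0, s1, s2, s3}
read b: {s0, s1, s2, s3}
read a: {s0, s1, s3, s5}
Final reachable set {s0, s1, s3, s5} has 4 states.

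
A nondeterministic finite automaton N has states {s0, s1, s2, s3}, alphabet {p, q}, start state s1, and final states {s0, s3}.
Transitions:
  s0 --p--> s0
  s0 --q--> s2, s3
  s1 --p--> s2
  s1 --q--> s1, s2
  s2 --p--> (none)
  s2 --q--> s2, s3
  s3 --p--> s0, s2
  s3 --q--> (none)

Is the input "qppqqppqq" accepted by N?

rejected

Start: {s1}
read q: {s1, s2}
read p: {s2}
read p: {}
The reachable set is empty and stays empty for the remaining 6 symbols.
Reachable ∩ accepting = {} — empty.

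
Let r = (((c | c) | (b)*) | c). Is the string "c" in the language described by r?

yes

The left alternative ((c|c)|(b)*) matches c.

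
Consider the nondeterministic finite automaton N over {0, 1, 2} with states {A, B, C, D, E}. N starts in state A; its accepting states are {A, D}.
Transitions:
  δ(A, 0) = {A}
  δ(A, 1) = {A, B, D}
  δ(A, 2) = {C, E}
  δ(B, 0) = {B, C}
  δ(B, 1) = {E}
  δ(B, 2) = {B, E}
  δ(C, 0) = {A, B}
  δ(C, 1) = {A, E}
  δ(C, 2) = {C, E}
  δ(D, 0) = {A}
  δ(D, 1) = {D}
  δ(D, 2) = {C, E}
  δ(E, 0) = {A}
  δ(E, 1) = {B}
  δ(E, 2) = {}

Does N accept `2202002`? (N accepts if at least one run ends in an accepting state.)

Start: {A}
read 2: {C, E}
read 2: {C, E}
read 0: {A, B}
read 2: {B, C, E}
read 0: {A, B, C}
read 0: {A, B, C}
read 2: {B, C, E}
Reachable ∩ accepting = {} — empty.

rejected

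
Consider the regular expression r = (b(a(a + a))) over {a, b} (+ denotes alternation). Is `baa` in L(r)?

yes

Split as b·aa: b matches b and (a(a+a)) matches aa.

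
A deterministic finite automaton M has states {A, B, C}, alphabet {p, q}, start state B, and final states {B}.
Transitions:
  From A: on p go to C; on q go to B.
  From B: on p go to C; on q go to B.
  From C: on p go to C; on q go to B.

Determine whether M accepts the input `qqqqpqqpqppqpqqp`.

rejected

B --q--> B
B --q--> B
B --q--> B
B --q--> B
B --p--> C
C --q--> B
B --q--> B
B --p--> C
C --q--> B
B --p--> C
C --p--> C
C --q--> B
B --p--> C
C --q--> B
B --q--> B
B --p--> C
End in state C, which is not an accepting state.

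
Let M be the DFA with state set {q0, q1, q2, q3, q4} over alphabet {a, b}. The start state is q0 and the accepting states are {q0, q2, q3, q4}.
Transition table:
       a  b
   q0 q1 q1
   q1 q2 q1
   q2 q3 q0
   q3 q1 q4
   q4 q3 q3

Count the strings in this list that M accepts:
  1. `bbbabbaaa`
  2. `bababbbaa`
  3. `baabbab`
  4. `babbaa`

2

`bbbabbaaa`: rejected
`bababbbaa`: accepted
`baabbab`: rejected
`babbaa`: accepted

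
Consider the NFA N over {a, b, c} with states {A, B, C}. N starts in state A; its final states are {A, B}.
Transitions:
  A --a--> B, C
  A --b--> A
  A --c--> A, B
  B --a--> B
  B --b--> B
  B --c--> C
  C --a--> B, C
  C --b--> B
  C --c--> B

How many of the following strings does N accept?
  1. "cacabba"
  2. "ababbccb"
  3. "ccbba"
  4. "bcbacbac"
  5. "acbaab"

4

"cacabba": accepted
"ababbccb": accepted
"ccbba": accepted
"bcbacbac": rejected
"acbaab": accepted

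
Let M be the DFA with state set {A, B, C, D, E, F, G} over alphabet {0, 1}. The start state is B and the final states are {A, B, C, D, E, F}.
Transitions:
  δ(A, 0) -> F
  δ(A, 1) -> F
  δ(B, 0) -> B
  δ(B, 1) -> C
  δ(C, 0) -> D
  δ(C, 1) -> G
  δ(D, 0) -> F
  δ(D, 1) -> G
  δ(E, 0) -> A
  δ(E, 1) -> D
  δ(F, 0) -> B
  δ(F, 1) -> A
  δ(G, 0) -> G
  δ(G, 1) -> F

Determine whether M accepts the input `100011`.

B --1--> C
C --0--> D
D --0--> F
F --0--> B
B --1--> C
C --1--> G
End in state G, which is not an accepting state.

rejected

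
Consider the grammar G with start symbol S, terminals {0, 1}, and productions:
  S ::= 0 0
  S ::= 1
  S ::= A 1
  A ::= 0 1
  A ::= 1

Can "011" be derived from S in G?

yes

S ⇒ A1 ⇒ 011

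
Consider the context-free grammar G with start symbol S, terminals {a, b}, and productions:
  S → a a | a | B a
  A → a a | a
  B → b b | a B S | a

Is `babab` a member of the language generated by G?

no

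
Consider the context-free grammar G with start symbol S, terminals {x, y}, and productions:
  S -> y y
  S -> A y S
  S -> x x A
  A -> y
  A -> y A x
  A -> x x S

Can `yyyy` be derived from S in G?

S ⇒ AyS ⇒ yyS ⇒ yyyy

yes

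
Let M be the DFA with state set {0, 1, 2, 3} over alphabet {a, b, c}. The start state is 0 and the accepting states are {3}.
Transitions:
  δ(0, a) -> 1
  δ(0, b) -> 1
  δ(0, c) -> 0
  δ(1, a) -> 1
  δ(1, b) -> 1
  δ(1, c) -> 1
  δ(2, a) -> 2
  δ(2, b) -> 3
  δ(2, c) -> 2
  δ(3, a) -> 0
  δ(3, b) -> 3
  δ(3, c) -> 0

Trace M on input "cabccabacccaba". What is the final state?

0 --c--> 0
0 --a--> 1
1 --b--> 1
1 --c--> 1
1 --c--> 1
1 --a--> 1
1 --b--> 1
1 --a--> 1
1 --c--> 1
1 --c--> 1
1 --c--> 1
1 --a--> 1
1 --b--> 1
1 --a--> 1

1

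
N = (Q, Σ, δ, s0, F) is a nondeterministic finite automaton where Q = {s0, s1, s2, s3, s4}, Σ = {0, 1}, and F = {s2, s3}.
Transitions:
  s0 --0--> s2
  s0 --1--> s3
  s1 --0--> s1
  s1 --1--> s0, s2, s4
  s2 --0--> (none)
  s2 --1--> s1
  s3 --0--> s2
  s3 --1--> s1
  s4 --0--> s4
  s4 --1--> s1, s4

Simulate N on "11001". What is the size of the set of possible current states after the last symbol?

3

Start: {s0}
read 1: {s3}
read 1: {s1}
read 0: {s1}
read 0: {s1}
read 1: {s0, s2, s4}
Final reachable set {s0, s2, s4} has 3 states.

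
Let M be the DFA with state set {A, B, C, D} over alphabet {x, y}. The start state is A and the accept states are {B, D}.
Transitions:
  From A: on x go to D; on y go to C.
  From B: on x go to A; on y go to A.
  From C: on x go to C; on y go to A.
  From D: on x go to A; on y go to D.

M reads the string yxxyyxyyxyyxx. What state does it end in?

C

A --y--> C
C --x--> C
C --x--> C
C --y--> A
A --y--> C
C --x--> C
C --y--> A
A --y--> C
C --x--> C
C --y--> A
A --y--> C
C --x--> C
C --x--> C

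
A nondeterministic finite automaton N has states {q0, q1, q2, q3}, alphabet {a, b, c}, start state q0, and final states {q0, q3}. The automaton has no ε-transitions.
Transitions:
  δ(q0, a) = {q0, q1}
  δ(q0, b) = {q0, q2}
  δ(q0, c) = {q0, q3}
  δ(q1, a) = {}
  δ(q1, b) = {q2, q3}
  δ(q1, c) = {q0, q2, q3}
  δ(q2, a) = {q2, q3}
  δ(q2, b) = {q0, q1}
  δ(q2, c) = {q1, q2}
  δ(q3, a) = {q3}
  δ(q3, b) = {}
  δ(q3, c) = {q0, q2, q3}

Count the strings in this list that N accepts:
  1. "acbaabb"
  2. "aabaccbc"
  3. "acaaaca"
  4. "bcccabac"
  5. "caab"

"acbaabb": accepted
"aabaccbc": accepted
"acaaaca": accepted
"bcccabac": accepted
"caab": accepted

5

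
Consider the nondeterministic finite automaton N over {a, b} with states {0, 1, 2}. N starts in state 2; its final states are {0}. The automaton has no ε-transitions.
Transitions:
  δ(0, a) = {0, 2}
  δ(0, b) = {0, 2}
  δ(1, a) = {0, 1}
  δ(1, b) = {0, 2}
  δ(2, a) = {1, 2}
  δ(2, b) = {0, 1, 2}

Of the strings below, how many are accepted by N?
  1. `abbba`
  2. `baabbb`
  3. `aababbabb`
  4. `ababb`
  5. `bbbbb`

`abbba`: accepted
`baabbb`: accepted
`aababbabb`: accepted
`ababb`: accepted
`bbbbb`: accepted

5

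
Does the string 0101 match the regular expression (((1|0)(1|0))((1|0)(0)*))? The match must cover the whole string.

no

No split of 0101 into u·v has ((1|0)(1|0)) matching u and ((1|0)(0)*) matching v.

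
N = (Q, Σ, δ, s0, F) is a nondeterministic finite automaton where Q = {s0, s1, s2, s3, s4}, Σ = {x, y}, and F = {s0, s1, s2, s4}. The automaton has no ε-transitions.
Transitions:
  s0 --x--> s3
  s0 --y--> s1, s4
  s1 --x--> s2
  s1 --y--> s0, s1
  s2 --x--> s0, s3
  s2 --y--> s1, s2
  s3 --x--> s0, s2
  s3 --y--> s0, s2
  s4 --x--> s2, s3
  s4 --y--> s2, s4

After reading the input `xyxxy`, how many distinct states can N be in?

Start: {s0}
read x: {s3}
read y: {s0, s2}
read x: {s0, s3}
read x: {s0, s2, s3}
read y: {s0, s1, s2, s4}
Final reachable set {s0, s1, s2, s4} has 4 states.

4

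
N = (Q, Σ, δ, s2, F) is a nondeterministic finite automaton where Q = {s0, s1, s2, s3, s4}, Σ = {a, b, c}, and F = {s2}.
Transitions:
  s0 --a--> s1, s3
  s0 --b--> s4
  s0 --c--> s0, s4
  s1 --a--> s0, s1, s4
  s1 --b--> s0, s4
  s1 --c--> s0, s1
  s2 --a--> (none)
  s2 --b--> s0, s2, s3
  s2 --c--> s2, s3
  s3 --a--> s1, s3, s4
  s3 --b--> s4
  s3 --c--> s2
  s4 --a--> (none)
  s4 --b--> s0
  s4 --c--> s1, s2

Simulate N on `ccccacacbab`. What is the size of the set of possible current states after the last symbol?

Start: {s2}
read c: {s2, s3}
read c: {s2, s3}
read c: {s2, s3}
read c: {s2, s3}
read a: {s1, s3, s4}
read c: {s0, s1, s2}
read a: {s0, s1, s3, s4}
read c: {s0, s1, s2, s4}
read b: {s0, s2, s3, s4}
read a: {s1, s3, s4}
read b: {s0, s4}
Final reachable set {s0, s4} has 2 states.

2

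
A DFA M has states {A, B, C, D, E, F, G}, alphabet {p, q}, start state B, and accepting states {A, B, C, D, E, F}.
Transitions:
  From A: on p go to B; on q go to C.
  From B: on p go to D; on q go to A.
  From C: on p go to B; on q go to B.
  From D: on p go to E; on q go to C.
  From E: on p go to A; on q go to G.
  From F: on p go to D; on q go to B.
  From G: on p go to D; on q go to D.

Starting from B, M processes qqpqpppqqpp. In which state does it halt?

B --q--> A
A --q--> C
C --p--> B
B --q--> A
A --p--> B
B --p--> D
D --p--> E
E --q--> G
G --q--> D
D --p--> E
E --p--> A

A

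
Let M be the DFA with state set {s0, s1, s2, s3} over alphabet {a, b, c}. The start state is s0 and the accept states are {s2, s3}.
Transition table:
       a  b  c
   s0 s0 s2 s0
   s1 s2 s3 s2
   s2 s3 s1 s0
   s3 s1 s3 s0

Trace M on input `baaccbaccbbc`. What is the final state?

s2

s0 --b--> s2
s2 --a--> s3
s3 --a--> s1
s1 --c--> s2
s2 --c--> s0
s0 --b--> s2
s2 --a--> s3
s3 --c--> s0
s0 --c--> s0
s0 --b--> s2
s2 --b--> s1
s1 --c--> s2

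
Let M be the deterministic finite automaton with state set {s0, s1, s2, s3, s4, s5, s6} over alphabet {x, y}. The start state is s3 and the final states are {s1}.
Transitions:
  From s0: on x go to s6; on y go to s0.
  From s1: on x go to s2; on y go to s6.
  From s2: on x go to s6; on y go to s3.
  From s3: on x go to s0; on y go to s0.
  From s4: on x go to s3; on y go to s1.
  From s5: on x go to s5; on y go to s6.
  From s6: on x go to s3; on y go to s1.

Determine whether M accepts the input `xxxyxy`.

s3 --x--> s0
s0 --x--> s6
s6 --x--> s3
s3 --y--> s0
s0 --x--> s6
s6 --y--> s1
End in state s1, which is an accepting state.

accepted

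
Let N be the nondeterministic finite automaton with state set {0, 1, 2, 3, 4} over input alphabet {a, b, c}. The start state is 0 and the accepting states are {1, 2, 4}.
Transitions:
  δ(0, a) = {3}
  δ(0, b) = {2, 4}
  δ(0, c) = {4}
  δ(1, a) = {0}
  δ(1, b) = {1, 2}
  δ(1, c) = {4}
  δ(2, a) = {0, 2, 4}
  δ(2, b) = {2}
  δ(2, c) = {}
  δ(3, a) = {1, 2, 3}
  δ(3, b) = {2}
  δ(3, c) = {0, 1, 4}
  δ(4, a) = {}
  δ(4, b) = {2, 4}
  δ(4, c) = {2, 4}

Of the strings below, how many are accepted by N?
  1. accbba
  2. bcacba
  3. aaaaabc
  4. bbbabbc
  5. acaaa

5

accbba: accepted
bcacba: accepted
aaaaabc: accepted
bbbabbc: accepted
acaaa: accepted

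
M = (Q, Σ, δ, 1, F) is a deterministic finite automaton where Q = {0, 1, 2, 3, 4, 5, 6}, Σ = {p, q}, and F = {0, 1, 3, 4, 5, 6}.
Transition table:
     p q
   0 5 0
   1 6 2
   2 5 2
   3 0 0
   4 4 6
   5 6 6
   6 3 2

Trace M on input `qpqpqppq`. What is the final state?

2

1 --q--> 2
2 --p--> 5
5 --q--> 6
6 --p--> 3
3 --q--> 0
0 --p--> 5
5 --p--> 6
6 --q--> 2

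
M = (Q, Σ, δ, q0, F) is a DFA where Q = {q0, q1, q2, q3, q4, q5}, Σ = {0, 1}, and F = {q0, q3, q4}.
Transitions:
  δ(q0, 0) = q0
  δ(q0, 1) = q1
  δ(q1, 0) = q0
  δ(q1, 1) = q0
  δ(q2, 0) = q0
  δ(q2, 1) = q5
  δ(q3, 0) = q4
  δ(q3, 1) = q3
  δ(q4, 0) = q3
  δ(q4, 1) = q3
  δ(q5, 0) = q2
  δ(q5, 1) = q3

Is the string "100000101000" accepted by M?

q0 --1--> q1
q1 --0--> q0
q0 --0--> q0
q0 --0--> q0
q0 --0--> q0
q0 --0--> q0
q0 --1--> q1
q1 --0--> q0
q0 --1--> q1
q1 --0--> q0
q0 --0--> q0
q0 --0--> q0
End in state q0, which is an accepting state.

accepted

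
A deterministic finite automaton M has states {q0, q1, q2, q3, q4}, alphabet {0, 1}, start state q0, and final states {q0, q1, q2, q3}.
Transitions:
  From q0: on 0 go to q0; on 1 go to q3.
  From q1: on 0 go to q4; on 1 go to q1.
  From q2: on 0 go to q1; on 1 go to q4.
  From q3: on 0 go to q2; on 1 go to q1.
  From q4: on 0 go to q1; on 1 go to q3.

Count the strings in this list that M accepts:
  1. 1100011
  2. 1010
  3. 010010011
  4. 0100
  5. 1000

4

1100011: accepted
1010: accepted
010010011: accepted
0100: accepted
1000: rejected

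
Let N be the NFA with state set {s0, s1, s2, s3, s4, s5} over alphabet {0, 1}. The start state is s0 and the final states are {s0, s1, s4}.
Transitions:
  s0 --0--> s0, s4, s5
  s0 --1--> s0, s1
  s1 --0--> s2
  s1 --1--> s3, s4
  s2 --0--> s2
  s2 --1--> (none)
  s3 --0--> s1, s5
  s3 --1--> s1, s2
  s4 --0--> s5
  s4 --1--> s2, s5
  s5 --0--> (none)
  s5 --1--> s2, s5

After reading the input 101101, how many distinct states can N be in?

Start: {s0}
read 1: {s0, s1}
read 0: {s0, s2, s4, s5}
read 1: {s0, s1, s2, s5}
read 1: {s0, s1, s2, s3, s4, s5}
read 0: {s0, s1, s2, s4, s5}
read 1: {s0, s1, s2, s3, s4, s5}
Final reachable set {s0, s1, s2, s3, s4, s5} has 6 states.

6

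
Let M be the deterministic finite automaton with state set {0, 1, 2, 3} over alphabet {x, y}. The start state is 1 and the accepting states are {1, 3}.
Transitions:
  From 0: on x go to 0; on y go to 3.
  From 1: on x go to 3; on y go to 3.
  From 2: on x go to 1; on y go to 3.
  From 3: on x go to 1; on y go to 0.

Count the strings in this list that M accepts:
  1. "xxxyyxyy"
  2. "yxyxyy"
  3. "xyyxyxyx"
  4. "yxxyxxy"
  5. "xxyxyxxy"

"xxxyyxyy": rejected
"yxyxyy": rejected
"xyyxyxyx": accepted
"yxxyxxy": accepted
"xxyxyxxy": rejected

2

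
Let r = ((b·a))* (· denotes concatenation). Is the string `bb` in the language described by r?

bb cannot be split into zero or more pieces each matching (b·a).

no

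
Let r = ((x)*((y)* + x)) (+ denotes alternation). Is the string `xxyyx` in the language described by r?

No split of xxyyx into u·v has (x)* matching u and ((y)*+x) matching v.

no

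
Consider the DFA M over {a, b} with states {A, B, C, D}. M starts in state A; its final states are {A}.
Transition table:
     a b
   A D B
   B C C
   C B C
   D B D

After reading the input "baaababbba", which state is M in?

A --b--> B
B --a--> C
C --a--> B
B --a--> C
C --b--> C
C --a--> B
B --b--> C
C --b--> C
C --b--> C
C --a--> B

B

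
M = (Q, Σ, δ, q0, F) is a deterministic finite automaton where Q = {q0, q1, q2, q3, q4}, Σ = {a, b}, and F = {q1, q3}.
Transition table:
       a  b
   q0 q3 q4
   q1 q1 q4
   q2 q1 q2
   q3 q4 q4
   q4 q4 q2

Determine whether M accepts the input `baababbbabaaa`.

rejected

q0 --b--> q4
q4 --a--> q4
q4 --a--> q4
q4 --b--> q2
q2 --a--> q1
q1 --b--> q4
q4 --b--> q2
q2 --b--> q2
q2 --a--> q1
q1 --b--> q4
q4 --a--> q4
q4 --a--> q4
q4 --a--> q4
End in state q4, which is not an accepting state.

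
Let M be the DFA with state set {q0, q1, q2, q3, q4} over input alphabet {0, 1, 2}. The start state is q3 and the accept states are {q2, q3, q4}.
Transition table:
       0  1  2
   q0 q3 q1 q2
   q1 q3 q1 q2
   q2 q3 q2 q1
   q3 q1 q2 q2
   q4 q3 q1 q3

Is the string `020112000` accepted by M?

q3 --0--> q1
q1 --2--> q2
q2 --0--> q3
q3 --1--> q2
q2 --1--> q2
q2 --2--> q1
q1 --0--> q3
q3 --0--> q1
q1 --0--> q3
End in state q3, which is an accepting state.

accepted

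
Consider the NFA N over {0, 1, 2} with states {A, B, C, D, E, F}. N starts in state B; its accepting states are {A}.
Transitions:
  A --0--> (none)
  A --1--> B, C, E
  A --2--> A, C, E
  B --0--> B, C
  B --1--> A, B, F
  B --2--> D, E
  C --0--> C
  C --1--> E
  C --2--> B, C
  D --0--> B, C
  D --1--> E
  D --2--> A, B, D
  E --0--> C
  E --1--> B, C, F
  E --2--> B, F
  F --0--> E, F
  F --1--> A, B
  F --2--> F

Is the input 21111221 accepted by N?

Start: {B}
read 2: {D, E}
read 1: {B, C, E, F}
read 1: {A, B, C, E, F}
read 1: {A, B, C, E, F}
read 1: {A, B, C, E, F}
read 2: {A, B, C, D, E, F}
read 2: {A, B, C, D, E, F}
read 1: {A, B, C, E, F}
Reachable ∩ accepting = {A} — nonempty.

accepted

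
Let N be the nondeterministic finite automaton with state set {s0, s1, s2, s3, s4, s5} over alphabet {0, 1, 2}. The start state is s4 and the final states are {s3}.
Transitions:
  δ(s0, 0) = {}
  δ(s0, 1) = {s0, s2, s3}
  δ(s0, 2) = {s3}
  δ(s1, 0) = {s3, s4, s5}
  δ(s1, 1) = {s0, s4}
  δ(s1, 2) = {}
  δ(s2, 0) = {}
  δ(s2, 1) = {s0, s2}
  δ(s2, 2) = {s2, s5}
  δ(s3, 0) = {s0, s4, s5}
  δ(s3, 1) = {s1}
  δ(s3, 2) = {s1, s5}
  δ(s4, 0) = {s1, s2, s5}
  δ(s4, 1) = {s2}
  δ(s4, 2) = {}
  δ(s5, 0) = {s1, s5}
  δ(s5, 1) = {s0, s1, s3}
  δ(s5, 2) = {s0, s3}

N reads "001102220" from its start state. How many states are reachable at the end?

5

Start: {s4}
read 0: {s1, s2, s5}
read 0: {s1, s3, s4, s5}
read 1: {s0, s1, s2, s3, s4}
read 1: {s0, s1, s2, s3, s4}
read 0: {s0, s1, s2, s3, s4, s5}
read 2: {s0, s1, s2, s3, s5}
read 2: {s0, s1, s2, s3, s5}
read 2: {s0, s1, s2, s3, s5}
read 0: {s0, s1, s3, s4, s5}
Final reachable set {s0, s1, s3, s4, s5} has 5 states.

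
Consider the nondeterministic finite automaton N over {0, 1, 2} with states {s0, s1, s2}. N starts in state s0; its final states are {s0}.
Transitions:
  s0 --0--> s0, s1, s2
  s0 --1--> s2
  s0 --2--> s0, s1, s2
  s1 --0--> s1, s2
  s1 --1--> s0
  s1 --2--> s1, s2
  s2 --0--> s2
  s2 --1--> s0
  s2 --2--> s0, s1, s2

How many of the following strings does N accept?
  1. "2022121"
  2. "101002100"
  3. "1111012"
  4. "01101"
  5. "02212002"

5

"2022121": accepted
"101002100": accepted
"1111012": accepted
"01101": accepted
"02212002": accepted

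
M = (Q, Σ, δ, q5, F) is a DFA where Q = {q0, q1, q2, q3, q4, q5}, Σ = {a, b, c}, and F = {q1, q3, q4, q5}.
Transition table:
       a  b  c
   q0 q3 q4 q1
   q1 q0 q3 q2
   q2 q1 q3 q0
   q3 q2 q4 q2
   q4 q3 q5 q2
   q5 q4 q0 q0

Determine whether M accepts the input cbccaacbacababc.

rejected

q5 --c--> q0
q0 --b--> q4
q4 --c--> q2
q2 --c--> q0
q0 --a--> q3
q3 --a--> q2
q2 --c--> q0
q0 --b--> q4
q4 --a--> q3
q3 --c--> q2
q2 --a--> q1
q1 --b--> q3
q3 --a--> q2
q2 --b--> q3
q3 --c--> q2
End in state q2, which is not an accepting state.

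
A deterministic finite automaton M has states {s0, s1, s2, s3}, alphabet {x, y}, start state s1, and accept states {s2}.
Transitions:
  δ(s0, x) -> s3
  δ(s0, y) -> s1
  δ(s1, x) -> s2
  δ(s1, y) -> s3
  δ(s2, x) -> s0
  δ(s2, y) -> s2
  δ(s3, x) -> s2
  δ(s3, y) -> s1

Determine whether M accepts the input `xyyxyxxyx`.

s1 --x--> s2
s2 --y--> s2
s2 --y--> s2
s2 --x--> s0
s0 --y--> s1
s1 --x--> s2
s2 --x--> s0
s0 --y--> s1
s1 --x--> s2
End in state s2, which is an accepting state.

accepted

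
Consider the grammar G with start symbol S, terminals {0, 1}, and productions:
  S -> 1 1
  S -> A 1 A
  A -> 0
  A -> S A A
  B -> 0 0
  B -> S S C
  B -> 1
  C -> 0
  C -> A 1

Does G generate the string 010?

S ⇒ A1A ⇒ 01A ⇒ 010

yes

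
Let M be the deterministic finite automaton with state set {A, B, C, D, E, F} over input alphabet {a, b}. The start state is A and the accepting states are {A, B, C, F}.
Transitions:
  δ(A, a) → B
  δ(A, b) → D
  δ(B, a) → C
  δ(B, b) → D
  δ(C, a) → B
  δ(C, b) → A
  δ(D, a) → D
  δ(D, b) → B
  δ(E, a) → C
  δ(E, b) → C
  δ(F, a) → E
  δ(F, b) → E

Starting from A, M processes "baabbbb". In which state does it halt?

A --b--> D
D --a--> D
D --a--> D
D --b--> B
B --b--> D
D --b--> B
B --b--> D

D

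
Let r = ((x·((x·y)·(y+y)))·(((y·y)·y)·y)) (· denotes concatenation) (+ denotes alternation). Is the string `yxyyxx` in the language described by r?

no

No split of yxyyxx into u·v has (x·((x·y)·(y+y))) matching u and (((y·y)·y)·y) matching v.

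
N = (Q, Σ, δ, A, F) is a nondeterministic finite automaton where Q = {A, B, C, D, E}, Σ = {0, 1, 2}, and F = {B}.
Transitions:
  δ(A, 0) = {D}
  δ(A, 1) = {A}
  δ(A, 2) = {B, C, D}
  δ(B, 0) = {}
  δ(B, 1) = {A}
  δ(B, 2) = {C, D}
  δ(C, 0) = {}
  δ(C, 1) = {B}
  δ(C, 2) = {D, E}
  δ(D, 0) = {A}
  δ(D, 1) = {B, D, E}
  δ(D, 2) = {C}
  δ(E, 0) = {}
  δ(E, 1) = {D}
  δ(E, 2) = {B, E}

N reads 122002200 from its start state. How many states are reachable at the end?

Start: {A}
read 1: {A}
read 2: {B, C, D}
read 2: {C, D, E}
read 0: {A}
read 0: {D}
read 2: {C}
read 2: {D, E}
read 0: {A}
read 0: {D}
Final reachable set {D} has 1 state.

1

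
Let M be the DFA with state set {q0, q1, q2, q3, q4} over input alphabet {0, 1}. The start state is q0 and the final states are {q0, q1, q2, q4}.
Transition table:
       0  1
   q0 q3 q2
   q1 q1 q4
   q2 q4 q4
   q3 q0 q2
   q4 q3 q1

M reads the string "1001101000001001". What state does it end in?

q0 --1--> q2
q2 --0--> q4
q4 --0--> q3
q3 --1--> q2
q2 --1--> q4
q4 --0--> q3
q3 --1--> q2
q2 --0--> q4
q4 --0--> q3
q3 --0--> q0
q0 --0--> q3
q3 --0--> q0
q0 --1--> q2
q2 --0--> q4
q4 --0--> q3
q3 --1--> q2

q2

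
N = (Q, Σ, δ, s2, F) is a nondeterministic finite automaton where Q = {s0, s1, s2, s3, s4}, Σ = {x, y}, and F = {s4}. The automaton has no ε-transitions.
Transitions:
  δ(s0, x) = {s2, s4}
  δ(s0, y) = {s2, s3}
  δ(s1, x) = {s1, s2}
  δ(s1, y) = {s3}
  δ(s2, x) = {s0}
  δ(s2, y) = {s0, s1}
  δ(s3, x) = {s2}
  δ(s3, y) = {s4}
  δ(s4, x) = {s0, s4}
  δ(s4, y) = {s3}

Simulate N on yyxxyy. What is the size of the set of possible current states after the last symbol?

Start: {s2}
read y: {s0, s1}
read y: {s2, s3}
read x: {s0, s2}
read x: {s0, s2, s4}
read y: {s0, s1, s2, s3}
read y: {s0, s1, s2, s3, s4}
Final reachable set {s0, s1, s2, s3, s4} has 5 states.

5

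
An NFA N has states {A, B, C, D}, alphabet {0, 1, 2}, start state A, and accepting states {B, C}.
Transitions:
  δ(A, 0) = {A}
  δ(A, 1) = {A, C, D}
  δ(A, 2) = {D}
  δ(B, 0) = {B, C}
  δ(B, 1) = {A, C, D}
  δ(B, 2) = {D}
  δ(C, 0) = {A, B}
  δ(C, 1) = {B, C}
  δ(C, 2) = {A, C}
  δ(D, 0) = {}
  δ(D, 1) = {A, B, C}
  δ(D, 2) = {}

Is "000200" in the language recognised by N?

Start: {A}
read 0: {A}
read 0: {A}
read 0: {A}
read 2: {D}
read 0: {}
The reachable set is empty and stays empty for the remaining 1 symbol.
Reachable ∩ accepting = {} — empty.

rejected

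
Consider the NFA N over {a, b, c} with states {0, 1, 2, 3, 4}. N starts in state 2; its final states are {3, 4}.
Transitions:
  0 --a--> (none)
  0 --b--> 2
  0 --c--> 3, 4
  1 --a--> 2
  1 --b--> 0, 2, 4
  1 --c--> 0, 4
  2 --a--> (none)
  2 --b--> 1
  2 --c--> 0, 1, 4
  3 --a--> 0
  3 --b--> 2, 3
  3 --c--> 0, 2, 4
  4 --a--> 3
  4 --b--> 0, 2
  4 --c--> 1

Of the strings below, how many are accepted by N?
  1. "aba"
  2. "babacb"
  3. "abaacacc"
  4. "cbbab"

"aba": rejected
"babacb": accepted
"abaacacc": rejected
"cbbab": rejected

1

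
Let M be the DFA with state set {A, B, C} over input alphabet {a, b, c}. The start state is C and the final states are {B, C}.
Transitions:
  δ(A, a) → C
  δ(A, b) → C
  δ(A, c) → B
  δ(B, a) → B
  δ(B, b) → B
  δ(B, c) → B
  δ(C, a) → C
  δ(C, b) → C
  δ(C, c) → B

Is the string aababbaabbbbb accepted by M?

C --a--> C
C --a--> C
C --b--> C
C --a--> C
C --b--> C
C --b--> C
C --a--> C
C --a--> C
C --b--> C
C --b--> C
C --b--> C
C --b--> C
C --b--> C
End in state C, which is an accepting state.

accepted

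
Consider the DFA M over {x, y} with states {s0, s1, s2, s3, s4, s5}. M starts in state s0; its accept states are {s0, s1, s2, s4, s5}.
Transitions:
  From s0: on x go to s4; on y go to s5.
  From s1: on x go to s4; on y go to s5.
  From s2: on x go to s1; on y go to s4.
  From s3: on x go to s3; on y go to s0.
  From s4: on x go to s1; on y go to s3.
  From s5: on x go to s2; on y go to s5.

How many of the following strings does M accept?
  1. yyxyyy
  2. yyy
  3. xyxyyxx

yyxyyy: accepted
yyy: accepted
xyxyyxx: accepted

3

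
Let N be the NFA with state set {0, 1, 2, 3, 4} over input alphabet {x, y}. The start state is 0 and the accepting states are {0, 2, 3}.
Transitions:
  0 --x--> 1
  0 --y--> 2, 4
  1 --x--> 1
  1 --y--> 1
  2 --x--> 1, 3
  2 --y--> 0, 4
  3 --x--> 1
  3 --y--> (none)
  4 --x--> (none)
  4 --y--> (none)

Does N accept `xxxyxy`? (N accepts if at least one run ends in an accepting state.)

Start: {0}
read x: {1}
read x: {1}
read x: {1}
read y: {1}
read x: {1}
read y: {1}
Reachable ∩ accepting = {} — empty.

rejected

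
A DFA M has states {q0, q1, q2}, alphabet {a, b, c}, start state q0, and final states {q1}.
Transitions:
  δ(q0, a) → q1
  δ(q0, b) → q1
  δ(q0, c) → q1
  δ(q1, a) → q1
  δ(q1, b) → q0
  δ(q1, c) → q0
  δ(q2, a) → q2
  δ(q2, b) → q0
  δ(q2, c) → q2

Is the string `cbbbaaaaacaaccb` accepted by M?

rejected

q0 --c--> q1
q1 --b--> q0
q0 --b--> q1
q1 --b--> q0
q0 --a--> q1
q1 --a--> q1
q1 --a--> q1
q1 --a--> q1
q1 --a--> q1
q1 --c--> q0
q0 --a--> q1
q1 --a--> q1
q1 --c--> q0
q0 --c--> q1
q1 --b--> q0
End in state q0, which is not an accepting state.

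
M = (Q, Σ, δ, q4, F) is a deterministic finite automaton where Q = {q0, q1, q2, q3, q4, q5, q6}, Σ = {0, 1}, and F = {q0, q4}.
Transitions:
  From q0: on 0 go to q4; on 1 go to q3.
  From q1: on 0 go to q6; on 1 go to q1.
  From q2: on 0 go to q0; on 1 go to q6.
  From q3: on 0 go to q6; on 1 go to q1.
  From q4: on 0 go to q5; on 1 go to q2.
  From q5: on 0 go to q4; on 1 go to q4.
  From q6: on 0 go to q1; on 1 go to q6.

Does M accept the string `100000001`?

q4 --1--> q2
q2 --0--> q0
q0 --0--> q4
q4 --0--> q5
q5 --0--> q4
q4 --0--> q5
q5 --0--> q4
q4 --0--> q5
q5 --1--> q4
End in state q4, which is an accepting state.

accepted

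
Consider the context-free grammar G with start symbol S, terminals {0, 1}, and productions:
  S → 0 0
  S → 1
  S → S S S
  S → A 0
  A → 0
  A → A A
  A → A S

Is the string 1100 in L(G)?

S ⇒ SSS ⇒ 1SS ⇒ 11S ⇒ 11A0 ⇒ 1100

yes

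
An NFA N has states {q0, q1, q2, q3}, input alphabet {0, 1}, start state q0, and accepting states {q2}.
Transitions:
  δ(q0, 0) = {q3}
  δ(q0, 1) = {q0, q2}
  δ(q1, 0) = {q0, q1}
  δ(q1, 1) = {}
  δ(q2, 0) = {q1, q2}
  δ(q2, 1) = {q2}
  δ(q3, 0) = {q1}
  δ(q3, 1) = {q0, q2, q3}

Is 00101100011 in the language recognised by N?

Start: {q0}
read 0: {q3}
read 0: {q1}
read 1: {}
The reachable set is empty and stays empty for the remaining 8 symbols.
Reachable ∩ accepting = {} — empty.

rejected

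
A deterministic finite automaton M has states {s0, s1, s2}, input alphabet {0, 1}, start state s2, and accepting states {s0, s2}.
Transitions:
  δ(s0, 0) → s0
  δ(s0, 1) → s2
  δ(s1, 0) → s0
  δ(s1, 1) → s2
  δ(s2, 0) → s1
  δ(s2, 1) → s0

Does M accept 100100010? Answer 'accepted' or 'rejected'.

s2 --1--> s0
s0 --0--> s0
s0 --0--> s0
s0 --1--> s2
s2 --0--> s1
s1 --0--> s0
s0 --0--> s0
s0 --1--> s2
s2 --0--> s1
End in state s1, which is not an accepting state.

rejected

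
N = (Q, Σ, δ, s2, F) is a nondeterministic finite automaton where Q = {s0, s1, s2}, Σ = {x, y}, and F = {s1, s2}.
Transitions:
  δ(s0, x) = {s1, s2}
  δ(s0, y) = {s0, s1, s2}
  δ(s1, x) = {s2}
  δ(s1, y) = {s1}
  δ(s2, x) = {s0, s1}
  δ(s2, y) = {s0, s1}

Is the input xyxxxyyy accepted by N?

accepted

Start: {s2}
read x: {s0, s1}
read y: {s0, s1, s2}
read x: {s0, s1, s2}
read x: {s0, s1, s2}
read x: {s0, s1, s2}
read y: {s0, s1, s2}
read y: {s0, s1, s2}
read y: {s0, s1, s2}
Reachable ∩ accepting = {s1, s2} — nonempty.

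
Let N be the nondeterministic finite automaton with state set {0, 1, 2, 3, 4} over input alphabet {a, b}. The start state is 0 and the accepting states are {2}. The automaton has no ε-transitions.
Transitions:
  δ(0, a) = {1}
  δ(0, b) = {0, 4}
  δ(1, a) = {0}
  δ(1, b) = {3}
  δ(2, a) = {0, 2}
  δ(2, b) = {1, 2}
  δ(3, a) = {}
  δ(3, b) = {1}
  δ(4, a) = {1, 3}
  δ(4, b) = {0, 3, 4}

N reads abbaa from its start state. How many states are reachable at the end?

1

Start: {0}
read a: {1}
read b: {3}
read b: {1}
read a: {0}
read a: {1}
Final reachable set {1} has 1 state.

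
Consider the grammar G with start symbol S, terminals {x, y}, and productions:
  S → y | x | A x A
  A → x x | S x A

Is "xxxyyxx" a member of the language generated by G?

no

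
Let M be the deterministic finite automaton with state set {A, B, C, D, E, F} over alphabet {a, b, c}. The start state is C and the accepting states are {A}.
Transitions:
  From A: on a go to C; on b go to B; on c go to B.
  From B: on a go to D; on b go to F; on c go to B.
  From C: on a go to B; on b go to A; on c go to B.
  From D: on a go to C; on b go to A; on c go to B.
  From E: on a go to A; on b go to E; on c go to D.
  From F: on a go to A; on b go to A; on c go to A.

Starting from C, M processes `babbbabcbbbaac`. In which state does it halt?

B

C --b--> A
A --a--> C
C --b--> A
A --b--> B
B --b--> F
F --a--> A
A --b--> B
B --c--> B
B --b--> F
F --b--> A
A --b--> B
B --a--> D
D --a--> C
C --c--> B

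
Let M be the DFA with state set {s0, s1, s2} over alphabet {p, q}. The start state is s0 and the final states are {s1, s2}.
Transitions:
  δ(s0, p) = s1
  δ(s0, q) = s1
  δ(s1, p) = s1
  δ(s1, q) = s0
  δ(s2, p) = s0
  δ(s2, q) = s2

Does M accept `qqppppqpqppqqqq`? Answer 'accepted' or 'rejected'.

accepted

s0 --q--> s1
s1 --q--> s0
s0 --p--> s1
s1 --p--> s1
s1 --p--> s1
s1 --p--> s1
s1 --q--> s0
s0 --p--> s1
s1 --q--> s0
s0 --p--> s1
s1 --p--> s1
s1 --q--> s0
s0 --q--> s1
s1 --q--> s0
s0 --q--> s1
End in state s1, which is an accepting state.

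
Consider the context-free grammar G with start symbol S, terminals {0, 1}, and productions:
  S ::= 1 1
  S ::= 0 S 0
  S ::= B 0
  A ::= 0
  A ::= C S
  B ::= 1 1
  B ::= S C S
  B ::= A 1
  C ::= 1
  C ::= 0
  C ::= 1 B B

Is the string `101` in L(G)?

no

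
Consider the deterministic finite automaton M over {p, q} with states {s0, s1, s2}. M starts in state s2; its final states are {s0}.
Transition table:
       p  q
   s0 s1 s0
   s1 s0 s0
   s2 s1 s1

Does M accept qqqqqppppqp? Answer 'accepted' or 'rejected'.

rejected

s2 --q--> s1
s1 --q--> s0
s0 --q--> s0
s0 --q--> s0
s0 --q--> s0
s0 --p--> s1
s1 --p--> s0
s0 --p--> s1
s1 --p--> s0
s0 --q--> s0
s0 --p--> s1
End in state s1, which is not an accepting state.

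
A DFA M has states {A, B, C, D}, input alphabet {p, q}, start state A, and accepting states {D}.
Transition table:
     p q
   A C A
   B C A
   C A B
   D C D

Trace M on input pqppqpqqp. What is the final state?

A --p--> C
C --q--> B
B --p--> C
C --p--> A
A --q--> A
A --p--> C
C --q--> B
B --q--> A
A --p--> C

C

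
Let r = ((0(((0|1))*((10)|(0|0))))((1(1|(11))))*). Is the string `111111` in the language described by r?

No split of 111111 into u·v has (0(((0|1))*((10)|(0|0)))) matching u and ((1(1|(11))))* matching v.

no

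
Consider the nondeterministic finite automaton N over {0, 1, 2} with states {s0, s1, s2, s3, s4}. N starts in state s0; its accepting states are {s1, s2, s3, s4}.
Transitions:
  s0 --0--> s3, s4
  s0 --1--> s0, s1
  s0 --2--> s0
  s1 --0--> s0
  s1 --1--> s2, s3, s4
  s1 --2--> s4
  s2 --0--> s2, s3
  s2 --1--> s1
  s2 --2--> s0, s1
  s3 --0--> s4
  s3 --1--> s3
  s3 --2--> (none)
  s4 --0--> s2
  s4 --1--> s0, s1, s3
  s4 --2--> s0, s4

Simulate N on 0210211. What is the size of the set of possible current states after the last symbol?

Start: {s0}
read 0: {s3, s4}
read 2: {s0, s4}
read 1: {s0, s1, s3}
read 0: {s0, s3, s4}
read 2: {s0, s4}
read 1: {s0, s1, s3}
read 1: {s0, s1, s2, s3, s4}
Final reachable set {s0, s1, s2, s3, s4} has 5 states.

5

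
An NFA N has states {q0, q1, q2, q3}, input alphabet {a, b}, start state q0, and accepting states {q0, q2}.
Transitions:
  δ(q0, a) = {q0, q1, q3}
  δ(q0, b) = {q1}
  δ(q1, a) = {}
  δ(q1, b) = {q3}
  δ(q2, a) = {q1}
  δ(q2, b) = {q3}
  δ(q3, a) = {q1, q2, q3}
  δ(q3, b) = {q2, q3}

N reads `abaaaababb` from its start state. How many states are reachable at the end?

2

Start: {q0}
read a: {q0, q1, q3}
read b: {q1, q2, q3}
read a: {q1, q2, q3}
read a: {q1, q2, q3}
read a: {q1, q2, q3}
read a: {q1, q2, q3}
read b: {q2, q3}
read a: {q1, q2, q3}
read b: {q2, q3}
read b: {q2, q3}
Final reachable set {q2, q3} has 2 states.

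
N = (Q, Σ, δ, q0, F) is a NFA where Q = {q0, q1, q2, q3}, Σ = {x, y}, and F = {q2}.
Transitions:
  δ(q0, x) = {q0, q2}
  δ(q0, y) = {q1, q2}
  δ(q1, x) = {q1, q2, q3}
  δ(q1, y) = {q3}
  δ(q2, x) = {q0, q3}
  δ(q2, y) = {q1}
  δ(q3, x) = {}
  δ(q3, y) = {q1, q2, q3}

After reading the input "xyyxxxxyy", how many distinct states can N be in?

Start: {q0}
read x: {q0, q2}
read y: {q1, q2}
read y: {q1, q3}
read x: {q1, q2, q3}
read x: {q0, q1, q2, q3}
read x: {q0, q1, q2, q3}
read x: {q0, q1, q2, q3}
read y: {q1, q2, q3}
read y: {q1, q2, q3}
Final reachable set {q1, q2, q3} has 3 states.

3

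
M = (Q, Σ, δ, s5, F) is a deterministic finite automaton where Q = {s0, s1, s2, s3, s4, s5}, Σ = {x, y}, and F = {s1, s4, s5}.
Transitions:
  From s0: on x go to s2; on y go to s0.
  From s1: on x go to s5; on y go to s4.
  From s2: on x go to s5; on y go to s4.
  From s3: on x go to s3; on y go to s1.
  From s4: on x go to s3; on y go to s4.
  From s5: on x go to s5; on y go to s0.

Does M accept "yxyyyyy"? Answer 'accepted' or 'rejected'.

s5 --y--> s0
s0 --x--> s2
s2 --y--> s4
s4 --y--> s4
s4 --y--> s4
s4 --y--> s4
s4 --y--> s4
End in state s4, which is an accepting state.

accepted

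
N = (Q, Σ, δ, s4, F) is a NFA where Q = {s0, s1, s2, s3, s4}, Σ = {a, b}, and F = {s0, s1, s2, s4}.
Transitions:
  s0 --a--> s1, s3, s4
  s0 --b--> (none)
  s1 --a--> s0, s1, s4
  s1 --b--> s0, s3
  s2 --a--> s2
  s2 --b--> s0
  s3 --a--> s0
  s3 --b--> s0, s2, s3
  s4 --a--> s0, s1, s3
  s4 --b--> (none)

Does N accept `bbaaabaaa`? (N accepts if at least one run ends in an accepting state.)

Start: {s4}
read b: {}
The reachable set is empty and stays empty for the remaining 8 symbols.
Reachable ∩ accepting = {} — empty.

rejected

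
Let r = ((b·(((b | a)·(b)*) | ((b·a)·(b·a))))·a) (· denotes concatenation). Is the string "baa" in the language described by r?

yes

Split as ba·a: (b·(((b|a)·(b)*)|((b·a)·(b·a)))) matches ba and a matches a.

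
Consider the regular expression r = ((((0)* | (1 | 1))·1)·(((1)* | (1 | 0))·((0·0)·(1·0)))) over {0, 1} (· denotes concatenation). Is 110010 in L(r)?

Split as 1·10010: (((0)*|(1|1))·1) matches 1 and (((1)*|(1|0))·((0·0)·(1·0))) matches 10010.

yes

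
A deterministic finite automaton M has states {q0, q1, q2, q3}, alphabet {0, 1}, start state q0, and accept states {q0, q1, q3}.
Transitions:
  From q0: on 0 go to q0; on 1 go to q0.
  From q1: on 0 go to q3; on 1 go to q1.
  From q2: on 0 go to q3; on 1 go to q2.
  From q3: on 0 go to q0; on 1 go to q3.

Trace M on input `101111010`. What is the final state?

q0

q0 --1--> q0
q0 --0--> q0
q0 --1--> q0
q0 --1--> q0
q0 --1--> q0
q0 --1--> q0
q0 --0--> q0
q0 --1--> q0
q0 --0--> q0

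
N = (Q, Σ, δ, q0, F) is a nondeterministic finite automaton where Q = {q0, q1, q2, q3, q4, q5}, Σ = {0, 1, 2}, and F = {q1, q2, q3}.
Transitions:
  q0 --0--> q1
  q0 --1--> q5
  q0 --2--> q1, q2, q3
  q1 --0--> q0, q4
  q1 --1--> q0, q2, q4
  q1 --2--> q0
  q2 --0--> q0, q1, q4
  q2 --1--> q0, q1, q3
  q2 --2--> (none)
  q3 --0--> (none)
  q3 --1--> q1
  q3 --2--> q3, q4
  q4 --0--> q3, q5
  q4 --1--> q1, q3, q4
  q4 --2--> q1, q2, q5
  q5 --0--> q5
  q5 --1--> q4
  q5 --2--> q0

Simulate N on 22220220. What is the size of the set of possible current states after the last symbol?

5

Start: {q0}
read 2: {q1, q2, q3}
read 2: {q0, q3, q4}
read 2: {q1, q2, q3, q4, q5}
read 2: {q0, q1, q2, q3, q4, q5}
read 0: {q0, q1, q3, q4, q5}
read 2: {q0, q1, q2, q3, q4, q5}
read 2: {q0, q1, q2, q3, q4, q5}
read 0: {q0, q1, q3, q4, q5}
Final reachable set {q0, q1, q3, q4, q5} has 5 states.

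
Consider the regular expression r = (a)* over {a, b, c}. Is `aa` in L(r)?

Split into 2 pieces a · a; each matches a.

yes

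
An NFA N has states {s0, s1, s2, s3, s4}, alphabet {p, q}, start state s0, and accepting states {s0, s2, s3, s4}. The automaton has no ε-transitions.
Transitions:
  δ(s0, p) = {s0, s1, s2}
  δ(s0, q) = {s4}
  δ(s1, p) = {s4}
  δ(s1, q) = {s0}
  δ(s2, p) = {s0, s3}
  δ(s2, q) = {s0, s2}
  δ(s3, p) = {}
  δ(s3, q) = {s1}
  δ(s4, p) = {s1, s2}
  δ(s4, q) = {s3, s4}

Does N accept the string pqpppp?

accepted

Start: {s0}
read p: {s0, s1, s2}
read q: {s0, s2, s4}
read p: {s0, s1, s2, s3}
read p: {s0, s1, s2, s3, s4}
read p: {s0, s1, s2, s3, s4}
read p: {s0, s1, s2, s3, s4}
Reachable ∩ accepting = {s0, s2, s3, s4} — nonempty.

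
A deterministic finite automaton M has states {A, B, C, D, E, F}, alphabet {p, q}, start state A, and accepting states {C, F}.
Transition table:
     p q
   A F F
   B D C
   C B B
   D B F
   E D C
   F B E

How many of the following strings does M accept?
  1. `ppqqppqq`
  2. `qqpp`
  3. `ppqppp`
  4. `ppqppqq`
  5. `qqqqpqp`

0

`ppqqppqq`: rejected
`qqpp`: rejected
`ppqppp`: rejected
`ppqppqq`: rejected
`qqqqpqp`: rejected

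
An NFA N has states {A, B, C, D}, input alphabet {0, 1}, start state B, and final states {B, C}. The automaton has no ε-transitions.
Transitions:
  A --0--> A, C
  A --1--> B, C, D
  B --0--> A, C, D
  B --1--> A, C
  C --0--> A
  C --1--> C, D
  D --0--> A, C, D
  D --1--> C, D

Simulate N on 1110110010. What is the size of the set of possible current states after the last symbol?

3

Start: {B}
read 1: {A, C}
read 1: {B, C, D}
read 1: {A, C, D}
read 0: {A, C, D}
read 1: {B, C, D}
read 1: {A, C, D}
read 0: {A, C, D}
read 0: {A, C, D}
read 1: {B, C, D}
read 0: {A, C, D}
Final reachable set {A, C, D} has 3 states.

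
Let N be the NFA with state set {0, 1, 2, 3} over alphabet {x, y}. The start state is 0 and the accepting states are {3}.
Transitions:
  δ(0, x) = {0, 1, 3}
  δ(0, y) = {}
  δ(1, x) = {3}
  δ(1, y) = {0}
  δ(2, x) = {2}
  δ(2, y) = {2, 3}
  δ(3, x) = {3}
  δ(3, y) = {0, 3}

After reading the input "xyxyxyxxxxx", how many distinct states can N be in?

3

Start: {0}
read x: {0, 1, 3}
read y: {0, 3}
read x: {0, 1, 3}
read y: {0, 3}
read x: {0, 1, 3}
read y: {0, 3}
read x: {0, 1, 3}
read x: {0, 1, 3}
read x: {0, 1, 3}
read x: {0, 1, 3}
read x: {0, 1, 3}
Final reachable set {0, 1, 3} has 3 states.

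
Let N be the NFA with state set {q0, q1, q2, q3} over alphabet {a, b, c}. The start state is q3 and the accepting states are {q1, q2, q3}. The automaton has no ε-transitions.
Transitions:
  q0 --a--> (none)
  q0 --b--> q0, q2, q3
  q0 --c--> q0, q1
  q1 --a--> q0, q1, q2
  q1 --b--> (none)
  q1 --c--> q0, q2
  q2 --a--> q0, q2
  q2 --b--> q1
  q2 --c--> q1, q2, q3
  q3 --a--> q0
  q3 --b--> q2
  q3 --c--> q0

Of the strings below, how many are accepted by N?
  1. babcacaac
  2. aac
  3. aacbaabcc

babcacaac: accepted
aac: rejected
aacbaabcc: rejected

1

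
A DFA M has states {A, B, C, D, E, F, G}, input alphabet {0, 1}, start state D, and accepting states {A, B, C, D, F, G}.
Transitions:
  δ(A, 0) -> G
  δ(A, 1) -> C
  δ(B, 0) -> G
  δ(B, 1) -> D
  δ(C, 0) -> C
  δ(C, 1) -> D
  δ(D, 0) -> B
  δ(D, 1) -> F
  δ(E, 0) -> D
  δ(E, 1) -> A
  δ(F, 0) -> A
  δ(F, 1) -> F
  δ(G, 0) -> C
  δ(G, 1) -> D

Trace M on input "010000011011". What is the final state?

D --0--> B
B --1--> D
D --0--> B
B --0--> G
G --0--> C
C --0--> C
C --0--> C
C --1--> D
D --1--> F
F --0--> A
A --1--> C
C --1--> D

D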